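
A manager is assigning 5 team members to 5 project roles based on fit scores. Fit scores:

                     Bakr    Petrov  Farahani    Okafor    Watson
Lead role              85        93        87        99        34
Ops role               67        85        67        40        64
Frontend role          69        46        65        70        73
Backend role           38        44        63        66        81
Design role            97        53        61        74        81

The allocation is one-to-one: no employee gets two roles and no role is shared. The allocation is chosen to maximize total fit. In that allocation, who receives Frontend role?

This is a one-to-one assignment (maximum-weight bipartite matching).
Optimal: Bakr→Design role (97 pts), Petrov→Ops role (85 pts), Farahani→Frontend role (65 pts), Okafor→Lead role (99 pts), Watson→Backend role (81 pts) — total 97+85+65+99+81 = 427 pts.
Row-greedy (each employee in turn takes its best remaining role) gives 408 pts, worse by 19.
Next-best assignment: Bakr→Design role, Petrov→Ops role, Farahani→Lead role, Okafor→Frontend role, Watson→Backend role = 420 pts.
Swapping Watson↔Okafor (Watson→Lead role 34 pts, Okafor→Backend role 66 pts) loses 80.
Farahani's own top role is Lead role (87 pts), but forcing Farahani→Lead role and reassigning the rest optimally gives only 420 pts — worse by 7.

Farahani receives Frontend role.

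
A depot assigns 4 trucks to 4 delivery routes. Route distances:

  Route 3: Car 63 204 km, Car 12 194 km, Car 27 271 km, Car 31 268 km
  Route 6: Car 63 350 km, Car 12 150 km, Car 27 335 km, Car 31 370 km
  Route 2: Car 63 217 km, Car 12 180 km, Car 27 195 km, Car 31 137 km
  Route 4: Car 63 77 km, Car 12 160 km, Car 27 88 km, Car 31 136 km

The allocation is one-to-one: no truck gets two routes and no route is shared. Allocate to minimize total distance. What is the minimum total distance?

Optimal: Car 63→Route 3 (204 km), Car 12→Route 6 (150 km), Car 27→Route 4 (88 km), Car 31→Route 2 (137 km) — total 204+150+88+137 = 579 km.
Row-greedy (each truck in turn takes its cheapest remaining route) gives 690 km, worse by 111.
No other one-to-one assignment undercuts 579 km.

Minimum total: 579 km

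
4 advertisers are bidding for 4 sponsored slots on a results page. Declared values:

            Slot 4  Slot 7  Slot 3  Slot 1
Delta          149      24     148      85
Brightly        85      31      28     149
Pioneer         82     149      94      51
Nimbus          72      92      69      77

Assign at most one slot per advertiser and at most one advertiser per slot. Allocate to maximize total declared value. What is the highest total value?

This is a one-to-one assignment (maximum-weight bipartite matching).
Optimal: Delta→Slot 3 ($148), Brightly→Slot 1 ($149), Pioneer→Slot 7 ($149), Nimbus→Slot 4 ($72) — total 148+149+149+72 = $518.
Column-greedy (each slot in turn goes to its best remaining advertiser) gives $516, worse by 2.
Swapping Pioneer↔Delta (Pioneer→Slot 3 $94, Delta→Slot 7 $24) loses 179.
No other one-to-one assignment exceeds $518.

Max total: $518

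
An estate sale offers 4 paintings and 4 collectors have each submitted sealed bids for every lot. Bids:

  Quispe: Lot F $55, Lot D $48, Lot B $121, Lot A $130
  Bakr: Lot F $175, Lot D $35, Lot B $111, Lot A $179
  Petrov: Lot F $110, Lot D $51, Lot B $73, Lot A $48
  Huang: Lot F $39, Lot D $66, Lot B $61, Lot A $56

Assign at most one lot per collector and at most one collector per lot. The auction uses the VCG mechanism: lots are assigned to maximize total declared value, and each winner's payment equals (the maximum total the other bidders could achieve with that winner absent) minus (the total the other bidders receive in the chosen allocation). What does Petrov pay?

Efficient allocation: Quispe→Lot B ($121), Bakr→Lot A ($179), Petrov→Lot F ($110), Huang→Lot D ($66); total welfare W = $476.
Petrov receives Lot F at value $110, so the others get W − 110 = $366.
Without Petrov: best allocation of the remaining 3 bidders over all 4 lots is Quispe→Lot A ($130), Bakr→Lot F ($175), Huang→Lot D ($66), total $371.
VCG payment = (others' best without Petrov) − (others' welfare with Petrov) = 371 − 366 = $5.

Petrov pays $5.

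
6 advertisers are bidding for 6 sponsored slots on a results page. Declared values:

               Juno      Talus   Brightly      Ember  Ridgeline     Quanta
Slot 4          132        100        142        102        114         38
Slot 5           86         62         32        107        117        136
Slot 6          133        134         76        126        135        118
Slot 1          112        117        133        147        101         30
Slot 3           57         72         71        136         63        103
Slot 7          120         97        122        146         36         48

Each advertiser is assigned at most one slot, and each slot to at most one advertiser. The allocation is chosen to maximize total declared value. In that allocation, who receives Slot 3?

Ember receives Slot 3.

Optimal: Juno→Slot 7 ($120), Talus→Slot 1 ($117), Brightly→Slot 4 ($142), Ember→Slot 3 ($136), Ridgeline→Slot 6 ($135), Quanta→Slot 5 ($136) — total 120+117+142+136+135+136 = $786.
Row-greedy (each advertiser in turn takes its best remaining slot) gives $758, worse by 28.
Next-best assignment: Juno→Slot 4, Talus→Slot 1, Brightly→Slot 7, Ember→Slot 3, Ridgeline→Slot 6, Quanta→Slot 5 = $778.
Checked against all permutations: $786 is optimal.
Ember's own top slot is Slot 1 ($147), but forcing Ember→Slot 1 and reassigning the rest optimally gives only $763 — worse by 23.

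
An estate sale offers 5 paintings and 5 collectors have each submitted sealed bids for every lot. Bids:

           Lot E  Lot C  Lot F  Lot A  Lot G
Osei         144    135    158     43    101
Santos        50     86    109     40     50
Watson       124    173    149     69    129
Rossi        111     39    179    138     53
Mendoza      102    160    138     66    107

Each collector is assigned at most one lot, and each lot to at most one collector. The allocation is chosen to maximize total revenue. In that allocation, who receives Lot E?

Osei receives Lot E.

This is a one-to-one assignment (maximum-weight bipartite matching).
Optimal: Osei→Lot E ($144), Santos→Lot F ($109), Watson→Lot G ($129), Rossi→Lot A ($138), Mendoza→Lot C ($160) — total 144+109+129+138+160 = $680.
Swapping Santos↔Mendoza (Santos→Lot C $86, Mendoza→Lot F $138) loses 45.
Osei's own top lot is Lot F ($158), but forcing Osei→Lot F and reassigning the rest optimally gives only $635 — worse by 45.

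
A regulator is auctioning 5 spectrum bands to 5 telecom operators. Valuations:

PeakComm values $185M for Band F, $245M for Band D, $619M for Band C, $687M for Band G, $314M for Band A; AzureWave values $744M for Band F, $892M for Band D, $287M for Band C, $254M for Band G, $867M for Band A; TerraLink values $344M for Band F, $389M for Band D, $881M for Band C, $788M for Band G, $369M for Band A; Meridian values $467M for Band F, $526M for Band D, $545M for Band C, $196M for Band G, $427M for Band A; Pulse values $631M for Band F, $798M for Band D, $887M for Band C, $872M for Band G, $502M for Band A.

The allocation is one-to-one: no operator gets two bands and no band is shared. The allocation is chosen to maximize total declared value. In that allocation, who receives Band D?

Pulse receives Band D.

Optimal: PeakComm→Band G ($687M), AzureWave→Band A ($867M), TerraLink→Band C ($881M), Meridian→Band F ($467M), Pulse→Band D ($798M) — total 687+867+881+467+798 = $3700M.
Row-greedy (each operator in turn takes its best remaining band) gives $3429M, worse by 271.
Next-best assignment: PeakComm→Band G, AzureWave→Band A, TerraLink→Band C, Meridian→Band D, Pulse→Band F = $3592M.
No other one-to-one assignment exceeds $3700M.
Pulse's own top band is Band C ($887M), but forcing Pulse→Band C and reassigning the rest optimally gives only $3348M — worse by 352.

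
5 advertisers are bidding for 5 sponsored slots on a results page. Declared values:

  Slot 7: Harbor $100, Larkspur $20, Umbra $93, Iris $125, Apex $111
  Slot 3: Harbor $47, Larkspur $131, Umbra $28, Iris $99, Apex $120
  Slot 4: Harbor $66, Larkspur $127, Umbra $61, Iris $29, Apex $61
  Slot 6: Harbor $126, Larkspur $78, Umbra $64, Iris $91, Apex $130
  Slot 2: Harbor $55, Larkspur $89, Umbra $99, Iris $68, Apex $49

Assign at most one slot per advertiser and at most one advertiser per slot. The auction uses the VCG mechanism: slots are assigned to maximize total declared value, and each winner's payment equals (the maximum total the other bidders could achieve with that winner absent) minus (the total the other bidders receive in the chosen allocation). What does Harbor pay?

Harbor pays $14.

Efficient allocation: Harbor→Slot 6 ($126), Larkspur→Slot 4 ($127), Umbra→Slot 2 ($99), Iris→Slot 7 ($125), Apex→Slot 3 ($120); total welfare W = $597.
Harbor receives Slot 6 at value $126, so the others get W − 126 = $471.
Without Harbor: best allocation of the remaining 4 bidders over all 5 slots is Larkspur→Slot 3 ($131), Umbra→Slot 2 ($99), Iris→Slot 7 ($125), Apex→Slot 6 ($130), total $485.
VCG payment = (others' best without Harbor) − (others' welfare with Harbor) = 485 − 471 = $14.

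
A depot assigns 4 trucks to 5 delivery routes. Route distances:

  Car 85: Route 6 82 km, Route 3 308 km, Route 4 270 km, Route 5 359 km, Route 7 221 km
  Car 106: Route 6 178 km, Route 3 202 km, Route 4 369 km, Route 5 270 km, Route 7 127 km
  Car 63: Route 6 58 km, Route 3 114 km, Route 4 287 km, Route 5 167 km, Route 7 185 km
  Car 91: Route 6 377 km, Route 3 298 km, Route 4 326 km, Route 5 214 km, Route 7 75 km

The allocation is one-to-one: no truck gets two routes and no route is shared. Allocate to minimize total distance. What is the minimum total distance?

Minimum total: 526 km

Optimal: Car 85→Route 6 (82 km), Car 106→Route 3 (202 km), Car 63→Route 5 (167 km), Car 91→Route 7 (75 km) — total 82+202+167+75 = 526 km.
Column-greedy (each route in turn goes to its cheapest remaining truck) gives 744 km, worse by 218.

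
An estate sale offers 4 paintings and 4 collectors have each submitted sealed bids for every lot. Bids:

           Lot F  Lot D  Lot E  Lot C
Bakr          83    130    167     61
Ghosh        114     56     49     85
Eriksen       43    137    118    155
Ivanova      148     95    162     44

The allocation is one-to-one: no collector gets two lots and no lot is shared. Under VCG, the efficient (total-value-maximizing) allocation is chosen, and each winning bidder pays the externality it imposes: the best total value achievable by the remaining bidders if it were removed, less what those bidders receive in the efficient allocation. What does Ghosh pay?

Efficient allocation: Bakr→Lot D ($130), Ghosh→Lot F ($114), Eriksen→Lot C ($155), Ivanova→Lot E ($162); total welfare W = $561.
Ghosh receives Lot F at value $114, so the others get W − 114 = $447.
Without Ghosh: best allocation of the remaining 3 bidders over all 4 lots is Bakr→Lot E ($167), Eriksen→Lot C ($155), Ivanova→Lot F ($148), total $470.
VCG payment = (others' best without Ghosh) − (others' welfare with Ghosh) = 470 − 447 = $23.

Ghosh pays $23.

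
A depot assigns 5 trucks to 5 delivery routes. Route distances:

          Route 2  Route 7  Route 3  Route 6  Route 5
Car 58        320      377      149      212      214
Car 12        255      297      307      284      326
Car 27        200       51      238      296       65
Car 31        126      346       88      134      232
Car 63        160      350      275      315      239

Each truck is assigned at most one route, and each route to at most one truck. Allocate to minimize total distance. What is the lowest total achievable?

Minimum total: 797 km

This is the linear assignment problem.
Optimal: Car 58→Route 5 (214 km), Car 12→Route 6 (284 km), Car 27→Route 7 (51 km), Car 31→Route 3 (88 km), Car 63→Route 2 (160 km) — total 214+284+51+88+160 = 797 km.
Row-greedy (each truck in turn takes its cheapest remaining route) gives 828 km, worse by 31.
Next-best assignment: Car 58→Route 3, Car 12→Route 7, Car 27→Route 5, Car 31→Route 6, Car 63→Route 2 = 805 km.
Swapping Car 27↔Car 58 (Car 27→Route 5 65 km, Car 58→Route 7 377 km) adds 177.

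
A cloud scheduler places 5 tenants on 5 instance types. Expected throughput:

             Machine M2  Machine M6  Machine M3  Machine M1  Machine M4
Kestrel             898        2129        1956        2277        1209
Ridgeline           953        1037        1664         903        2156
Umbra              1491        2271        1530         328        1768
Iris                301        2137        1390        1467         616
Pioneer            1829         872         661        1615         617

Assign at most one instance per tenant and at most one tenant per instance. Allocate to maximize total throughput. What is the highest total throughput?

Optimal: Kestrel→Machine M1 (2277 ops/s), Ridgeline→Machine M4 (2156 ops/s), Umbra→Machine M3 (1530 ops/s), Iris→Machine M6 (2137 ops/s), Pioneer→Machine M2 (1829 ops/s) — total 2277+2156+1530+2137+1829 = 9929 ops/s.
Column-greedy (each instance in turn goes to its best remaining tenant) gives 9679 ops/s, worse by 250.
Checked against all permutations: 9929 ops/s is optimal.

Max total: 9929 ops/s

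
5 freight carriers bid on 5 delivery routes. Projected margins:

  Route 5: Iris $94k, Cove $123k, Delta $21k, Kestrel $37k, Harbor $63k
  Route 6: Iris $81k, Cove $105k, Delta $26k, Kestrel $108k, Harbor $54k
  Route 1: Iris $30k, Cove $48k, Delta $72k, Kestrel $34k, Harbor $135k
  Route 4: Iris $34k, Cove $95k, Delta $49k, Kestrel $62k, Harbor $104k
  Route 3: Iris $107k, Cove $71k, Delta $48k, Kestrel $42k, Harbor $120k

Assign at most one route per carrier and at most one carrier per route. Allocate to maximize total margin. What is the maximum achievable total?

Optimal: Iris→Route 3 ($107k), Cove→Route 5 ($123k), Delta→Route 4 ($49k), Kestrel→Route 6 ($108k), Harbor→Route 1 ($135k) — total 107+123+49+108+135 = $522k.
Row-greedy (each carrier in turn takes its best remaining route) gives $514k, worse by 8.
Next-best assignment: Iris→Route 3, Cove→Route 5, Delta→Route 1, Kestrel→Route 6, Harbor→Route 4 = $514k.

Maximum total: $522k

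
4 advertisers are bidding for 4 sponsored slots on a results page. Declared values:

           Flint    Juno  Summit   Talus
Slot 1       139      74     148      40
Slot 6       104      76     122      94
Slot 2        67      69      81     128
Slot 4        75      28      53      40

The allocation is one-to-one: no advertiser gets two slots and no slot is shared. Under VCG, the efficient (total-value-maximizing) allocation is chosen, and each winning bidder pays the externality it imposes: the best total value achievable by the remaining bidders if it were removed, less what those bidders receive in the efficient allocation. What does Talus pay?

Efficient allocation: Flint→Slot 4 ($75), Juno→Slot 6 ($76), Summit→Slot 1 ($148), Talus→Slot 2 ($128); total welfare W = $427.
Talus receives Slot 2 at value $128, so the others get W − 128 = $299.
Without Talus: best allocation of the remaining 3 bidders over all 4 slots is Flint→Slot 1 ($139), Juno→Slot 2 ($69), Summit→Slot 6 ($122), total $330.
VCG payment = (others' best without Talus) − (others' welfare with Talus) = 330 − 299 = $31.

Talus pays $31.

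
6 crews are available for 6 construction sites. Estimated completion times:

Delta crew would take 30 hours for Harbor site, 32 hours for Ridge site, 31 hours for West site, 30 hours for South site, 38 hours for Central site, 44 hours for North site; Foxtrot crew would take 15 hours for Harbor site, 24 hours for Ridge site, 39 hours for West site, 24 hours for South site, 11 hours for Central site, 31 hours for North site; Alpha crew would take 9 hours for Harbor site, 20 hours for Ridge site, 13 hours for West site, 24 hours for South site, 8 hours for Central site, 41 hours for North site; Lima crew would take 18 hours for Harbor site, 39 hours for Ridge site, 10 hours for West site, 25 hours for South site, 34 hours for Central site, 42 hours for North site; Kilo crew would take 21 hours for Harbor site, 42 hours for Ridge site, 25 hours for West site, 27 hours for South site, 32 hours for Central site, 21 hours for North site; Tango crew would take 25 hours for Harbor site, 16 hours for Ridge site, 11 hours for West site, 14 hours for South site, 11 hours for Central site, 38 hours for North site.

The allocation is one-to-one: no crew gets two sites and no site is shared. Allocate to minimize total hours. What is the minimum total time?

Optimal: Delta crew→Ridge site (32 hours), Foxtrot crew→Central site (11 hours), Alpha crew→Harbor site (9 hours), Lima crew→West site (10 hours), Kilo crew→North site (21 hours), Tango crew→South site (14 hours) — total 32+11+9+10+21+14 = 97 hours.
Column-greedy (each site in turn goes to its cheapest remaining crew) gives 135 hours, worse by 38.
No other one-to-one assignment undercuts 97 hours.

Minimum total: 97 hours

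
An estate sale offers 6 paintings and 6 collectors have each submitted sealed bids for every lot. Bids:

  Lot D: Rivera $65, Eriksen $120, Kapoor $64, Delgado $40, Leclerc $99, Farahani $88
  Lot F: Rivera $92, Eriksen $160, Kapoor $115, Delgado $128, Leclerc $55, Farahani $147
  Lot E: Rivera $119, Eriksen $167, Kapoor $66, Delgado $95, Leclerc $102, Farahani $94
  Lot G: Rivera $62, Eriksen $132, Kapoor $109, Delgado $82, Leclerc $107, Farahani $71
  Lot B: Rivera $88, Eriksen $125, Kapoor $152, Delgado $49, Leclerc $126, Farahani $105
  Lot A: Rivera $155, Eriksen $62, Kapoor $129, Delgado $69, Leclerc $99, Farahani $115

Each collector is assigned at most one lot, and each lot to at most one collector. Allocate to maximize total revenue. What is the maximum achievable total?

Optimal: Rivera→Lot A ($155), Eriksen→Lot E ($167), Kapoor→Lot B ($152), Delgado→Lot G ($82), Leclerc→Lot D ($99), Farahani→Lot F ($147) — total 155+167+152+82+99+147 = $802.
Row-greedy (each collector in turn takes its best remaining lot) gives $797, worse by 5.
Next-best assignment: Rivera→Lot A, Eriksen→Lot E, Kapoor→Lot B, Delgado→Lot F, Leclerc→Lot G, Farahani→Lot D = $797.

Max total: $802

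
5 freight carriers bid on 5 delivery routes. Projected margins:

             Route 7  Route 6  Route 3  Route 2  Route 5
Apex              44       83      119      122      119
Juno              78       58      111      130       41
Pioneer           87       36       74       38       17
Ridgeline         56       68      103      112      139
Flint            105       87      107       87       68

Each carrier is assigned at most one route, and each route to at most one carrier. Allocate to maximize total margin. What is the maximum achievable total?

Max total: $562k

Optimal: Apex→Route 3 ($119k), Juno→Route 2 ($130k), Pioneer→Route 7 ($87k), Ridgeline→Route 5 ($139k), Flint→Route 6 ($87k) — total 119+130+87+139+87 = $562k.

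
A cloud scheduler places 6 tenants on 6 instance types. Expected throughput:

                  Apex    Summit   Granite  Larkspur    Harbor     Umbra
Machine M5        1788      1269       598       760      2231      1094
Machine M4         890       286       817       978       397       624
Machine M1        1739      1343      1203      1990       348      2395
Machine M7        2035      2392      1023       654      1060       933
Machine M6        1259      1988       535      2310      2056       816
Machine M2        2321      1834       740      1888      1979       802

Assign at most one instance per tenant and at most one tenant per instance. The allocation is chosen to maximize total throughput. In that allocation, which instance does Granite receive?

Granite receives Machine M4.

Optimal: Apex→Machine M2 (2321 ops/s), Summit→Machine M7 (2392 ops/s), Granite→Machine M4 (817 ops/s), Larkspur→Machine M6 (2310 ops/s), Harbor→Machine M5 (2231 ops/s), Umbra→Machine M1 (2395 ops/s) — total 2321+2392+817+2310+2231+2395 = 12466 ops/s.
Row-greedy (each tenant in turn takes its best remaining instance) gives 11081 ops/s, worse by 1385.
Checked against all permutations: 12466 ops/s is optimal.
Granite's own top instance is Machine M1 (1203 ops/s), but forcing Granite→Machine M1 and reassigning the rest optimally gives only 11081 ops/s — worse by 1385.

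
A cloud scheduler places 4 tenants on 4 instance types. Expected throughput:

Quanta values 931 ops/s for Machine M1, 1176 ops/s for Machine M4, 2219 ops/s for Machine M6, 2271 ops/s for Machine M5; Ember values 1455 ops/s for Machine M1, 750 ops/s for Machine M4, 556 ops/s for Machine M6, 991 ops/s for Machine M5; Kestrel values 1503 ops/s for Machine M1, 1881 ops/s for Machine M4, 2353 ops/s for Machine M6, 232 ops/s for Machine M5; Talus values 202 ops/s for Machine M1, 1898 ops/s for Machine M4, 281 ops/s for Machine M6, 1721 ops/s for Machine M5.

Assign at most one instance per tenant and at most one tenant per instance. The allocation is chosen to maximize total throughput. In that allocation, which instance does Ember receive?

Ember receives Machine M1.

Optimal: Quanta→Machine M5 (2271 ops/s), Ember→Machine M1 (1455 ops/s), Kestrel→Machine M6 (2353 ops/s), Talus→Machine M4 (1898 ops/s) — total 2271+1455+2353+1898 = 7977 ops/s.
Swapping Kestrel↔Quanta (Kestrel→Machine M5 232 ops/s, Quanta→Machine M6 2219 ops/s) loses 2173.
Every other assignment is strictly worse.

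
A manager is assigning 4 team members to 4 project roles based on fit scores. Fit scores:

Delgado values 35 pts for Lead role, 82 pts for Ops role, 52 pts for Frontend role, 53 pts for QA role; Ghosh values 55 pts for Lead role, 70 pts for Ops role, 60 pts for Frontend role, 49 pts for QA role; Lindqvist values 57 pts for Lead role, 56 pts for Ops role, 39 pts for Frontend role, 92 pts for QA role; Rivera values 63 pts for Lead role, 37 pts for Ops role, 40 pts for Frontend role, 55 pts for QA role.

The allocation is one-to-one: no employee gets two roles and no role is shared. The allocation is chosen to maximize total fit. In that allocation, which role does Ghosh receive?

Ghosh receives Frontend role.

Optimal: Delgado→Ops role (82 pts), Ghosh→Frontend role (60 pts), Lindqvist→QA role (92 pts), Rivera→Lead role (63 pts) — total 82+60+92+63 = 297 pts.
Next-best assignment: Delgado→Frontend role, Ghosh→Ops role, Lindqvist→QA role, Rivera→Lead role = 277 pts.
No other one-to-one assignment exceeds 297 pts.
Ghosh's own top role is Ops role (70 pts), but forcing Ghosh→Ops role and reassigning the rest optimally gives only 277 pts — worse by 20.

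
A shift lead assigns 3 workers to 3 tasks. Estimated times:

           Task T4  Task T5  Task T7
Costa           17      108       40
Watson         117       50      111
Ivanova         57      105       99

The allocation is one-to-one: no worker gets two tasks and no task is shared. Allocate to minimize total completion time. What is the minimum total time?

Treat this as an assignment problem: match each worker to one task.
Optimal: Costa→Task T7 (40 min), Watson→Task T5 (50 min), Ivanova→Task T4 (57 min) — total 40+50+57 = 147 min.
Column-greedy (each task in turn goes to its cheapest remaining worker) gives 166 min, worse by 19.
Next-best assignment: Costa→Task T4, Watson→Task T5, Ivanova→Task T7 = 166 min.
Swapping Watson↔Ivanova (Watson→Task T4 117 min, Ivanova→Task T5 105 min) adds 115.
No other one-to-one assignment undercuts 147 min.

Min total: 147 min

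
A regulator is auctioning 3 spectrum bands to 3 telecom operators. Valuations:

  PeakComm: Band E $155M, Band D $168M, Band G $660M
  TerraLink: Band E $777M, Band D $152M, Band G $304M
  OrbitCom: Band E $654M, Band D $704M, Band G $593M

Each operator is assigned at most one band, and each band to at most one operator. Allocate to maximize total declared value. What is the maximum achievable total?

Maximum total: $2141M

Optimal: PeakComm→Band G ($660M), TerraLink→Band E ($777M), OrbitCom→Band D ($704M) — total 660+777+704 = $2141M.
Next-best assignment: PeakComm→Band D, TerraLink→Band E, OrbitCom→Band G = $1538M.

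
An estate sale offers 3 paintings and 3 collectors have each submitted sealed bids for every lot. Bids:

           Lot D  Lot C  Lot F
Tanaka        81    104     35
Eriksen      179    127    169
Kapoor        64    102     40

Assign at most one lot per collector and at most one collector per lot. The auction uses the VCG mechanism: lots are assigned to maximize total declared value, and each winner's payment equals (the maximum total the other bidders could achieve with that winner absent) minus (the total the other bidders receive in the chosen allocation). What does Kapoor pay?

Efficient allocation: Tanaka→Lot D ($81), Eriksen→Lot F ($169), Kapoor→Lot C ($102); total welfare W = $352.
Kapoor receives Lot C at value $102, so the others get W − 102 = $250.
Without Kapoor: best allocation of the remaining 2 bidders over all 3 lots is Tanaka→Lot C ($104), Eriksen→Lot D ($179), total $283.
VCG payment = (others' best without Kapoor) − (others' welfare with Kapoor) = 283 − 250 = $33.

Kapoor pays $33.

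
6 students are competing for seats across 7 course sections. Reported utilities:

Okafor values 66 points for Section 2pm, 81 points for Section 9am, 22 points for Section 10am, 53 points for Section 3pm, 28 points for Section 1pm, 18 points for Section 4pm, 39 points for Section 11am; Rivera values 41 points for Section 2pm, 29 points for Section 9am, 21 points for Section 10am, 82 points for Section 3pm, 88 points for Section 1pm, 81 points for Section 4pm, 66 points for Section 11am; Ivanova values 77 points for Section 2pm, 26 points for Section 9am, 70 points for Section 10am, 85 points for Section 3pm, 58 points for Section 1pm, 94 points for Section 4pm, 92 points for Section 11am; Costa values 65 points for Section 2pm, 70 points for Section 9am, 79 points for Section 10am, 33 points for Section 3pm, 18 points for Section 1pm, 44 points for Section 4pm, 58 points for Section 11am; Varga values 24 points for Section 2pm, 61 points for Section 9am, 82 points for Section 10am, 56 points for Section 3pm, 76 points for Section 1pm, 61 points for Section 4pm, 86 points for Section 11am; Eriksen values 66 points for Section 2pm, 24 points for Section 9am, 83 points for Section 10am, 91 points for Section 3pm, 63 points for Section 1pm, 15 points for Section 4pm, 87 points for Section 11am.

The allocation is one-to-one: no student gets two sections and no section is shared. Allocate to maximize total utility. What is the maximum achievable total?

Max total: 519 points

Treat this as an assignment problem: match each student to one section.
Optimal: Okafor→Section 9am (81 points), Rivera→Section 1pm (88 points), Ivanova→Section 4pm (94 points), Costa→Section 10am (79 points), Varga→Section 11am (86 points), Eriksen→Section 3pm (91 points) — total 81+88+94+79+86+91 = 519 points.
Column-greedy (each section in turn goes to its best remaining student) gives 443 points, worse by 76.
Next-best assignment: Okafor→Section 9am, Rivera→Section 1pm, Ivanova→Section 4pm, Costa→Section 2pm, Varga→Section 11am, Eriksen→Section 3pm = 505 points.
Every other assignment is strictly worse.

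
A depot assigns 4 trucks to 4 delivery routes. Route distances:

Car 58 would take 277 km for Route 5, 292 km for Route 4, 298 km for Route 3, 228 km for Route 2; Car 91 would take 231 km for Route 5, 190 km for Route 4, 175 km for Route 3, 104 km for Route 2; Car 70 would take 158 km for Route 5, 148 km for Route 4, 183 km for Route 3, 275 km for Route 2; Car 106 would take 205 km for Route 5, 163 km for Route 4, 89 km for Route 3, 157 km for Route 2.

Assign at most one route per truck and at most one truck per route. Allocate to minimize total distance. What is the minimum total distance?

Minimum total: 618 km

Optimal: Car 58→Route 5 (277 km), Car 91→Route 2 (104 km), Car 70→Route 4 (148 km), Car 106→Route 3 (89 km) — total 277+104+148+89 = 618 km.
Row-greedy (each truck in turn takes its cheapest remaining route) gives 756 km, worse by 138.
Next-best assignment: Car 58→Route 4, Car 91→Route 2, Car 70→Route 5, Car 106→Route 3 = 643 km.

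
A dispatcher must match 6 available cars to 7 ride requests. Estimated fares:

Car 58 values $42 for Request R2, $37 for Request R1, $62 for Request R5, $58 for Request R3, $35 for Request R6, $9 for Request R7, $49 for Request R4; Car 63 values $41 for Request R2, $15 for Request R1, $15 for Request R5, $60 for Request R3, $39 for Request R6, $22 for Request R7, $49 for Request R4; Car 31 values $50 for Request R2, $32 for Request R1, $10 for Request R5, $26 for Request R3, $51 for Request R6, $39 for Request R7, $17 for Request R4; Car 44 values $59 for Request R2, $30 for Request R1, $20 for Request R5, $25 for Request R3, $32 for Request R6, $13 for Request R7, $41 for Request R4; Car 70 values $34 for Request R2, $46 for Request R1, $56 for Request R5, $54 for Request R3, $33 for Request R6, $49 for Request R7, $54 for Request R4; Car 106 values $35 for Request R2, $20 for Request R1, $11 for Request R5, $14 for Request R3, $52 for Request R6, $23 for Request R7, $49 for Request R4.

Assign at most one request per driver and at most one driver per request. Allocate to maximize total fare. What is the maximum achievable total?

Maximum total: $330

Optimal: Car 58→Request R5 ($62), Car 63→Request R3 ($60), Car 31→Request R6 ($51), Car 44→Request R2 ($59), Car 70→Request R7 ($49), Car 106→Request R4 ($49) — total 62+60+51+59+49+49 = $330.
Column-greedy (each request in turn goes to its best remaining driver) gives $318, worse by 12.
Next-best assignment: Car 58→Request R5, Car 63→Request R3, Car 31→Request R6, Car 44→Request R2, Car 70→Request R1, Car 106→Request R4 = $327.
Swapping Car 106↔Car 31 (Car 106→Request R6 $52, Car 31→Request R4 $17) loses 31.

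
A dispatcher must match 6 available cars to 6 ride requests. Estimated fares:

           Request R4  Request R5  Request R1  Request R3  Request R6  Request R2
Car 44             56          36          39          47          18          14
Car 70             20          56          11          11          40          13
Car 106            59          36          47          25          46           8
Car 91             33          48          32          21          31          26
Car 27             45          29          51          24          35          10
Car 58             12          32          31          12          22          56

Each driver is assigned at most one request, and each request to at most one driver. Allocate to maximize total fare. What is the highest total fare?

Optimal: Car 44→Request R3 ($47), Car 70→Request R6 ($40), Car 106→Request R4 ($59), Car 91→Request R5 ($48), Car 27→Request R1 ($51), Car 58→Request R2 ($56) — total 47+40+59+48+51+56 = $301.
Column-greedy (each request in turn goes to its best remaining driver) gives $300, worse by 1.
Checked against all permutations: $301 is optimal.

Max total: $301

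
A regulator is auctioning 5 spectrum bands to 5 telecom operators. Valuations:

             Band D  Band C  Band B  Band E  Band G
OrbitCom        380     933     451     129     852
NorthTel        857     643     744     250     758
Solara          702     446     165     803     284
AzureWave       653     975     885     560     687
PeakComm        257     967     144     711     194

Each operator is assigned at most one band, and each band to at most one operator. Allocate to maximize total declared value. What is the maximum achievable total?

Maximum total: $4364M

This is a one-to-one assignment (maximum-weight bipartite matching).
Optimal: OrbitCom→Band G ($852M), NorthTel→Band D ($857M), Solara→Band E ($803M), AzureWave→Band B ($885M), PeakComm→Band C ($967M) — total 852+857+803+885+967 = $4364M.
Max-entry greedy (repeatedly take the single best remaining cell) gives $3631M, worse by 733.
Next-best assignment: OrbitCom→Band G, NorthTel→Band B, Solara→Band E, AzureWave→Band D, PeakComm→Band C = $4019M.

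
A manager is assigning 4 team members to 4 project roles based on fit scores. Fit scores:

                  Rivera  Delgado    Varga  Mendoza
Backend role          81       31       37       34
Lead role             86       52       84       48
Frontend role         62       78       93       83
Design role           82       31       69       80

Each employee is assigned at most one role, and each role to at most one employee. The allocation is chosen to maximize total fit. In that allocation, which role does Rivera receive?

Optimal: Rivera→Backend role (81 pts), Delgado→Frontend role (78 pts), Varga→Lead role (84 pts), Mendoza→Design role (80 pts) — total 81+78+84+80 = 323 pts.
Column-greedy (each role in turn goes to its best remaining employee) gives 279 pts, worse by 44.
Next-best assignment: Rivera→Backend role, Delgado→Lead role, Varga→Frontend role, Mendoza→Design role = 306 pts.
Checked against all permutations: 323 pts is optimal.
Rivera's own top role is Lead role (86 pts), but forcing Rivera→Lead role and reassigning the rest optimally gives only 290 pts — worse by 33.

Rivera receives Backend role.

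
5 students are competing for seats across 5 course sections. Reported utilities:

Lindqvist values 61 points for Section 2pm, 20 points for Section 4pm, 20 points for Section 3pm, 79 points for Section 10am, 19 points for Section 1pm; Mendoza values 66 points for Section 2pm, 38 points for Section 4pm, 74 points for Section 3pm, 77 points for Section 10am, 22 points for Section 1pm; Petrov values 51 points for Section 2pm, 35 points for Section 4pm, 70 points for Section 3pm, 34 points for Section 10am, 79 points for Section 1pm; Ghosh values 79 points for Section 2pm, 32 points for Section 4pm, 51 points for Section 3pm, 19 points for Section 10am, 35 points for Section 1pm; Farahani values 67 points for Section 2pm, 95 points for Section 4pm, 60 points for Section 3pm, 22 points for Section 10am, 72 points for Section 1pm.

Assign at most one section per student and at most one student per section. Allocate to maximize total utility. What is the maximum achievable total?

Optimal: Lindqvist→Section 10am (79 points), Mendoza→Section 3pm (74 points), Petrov→Section 1pm (79 points), Ghosh→Section 2pm (79 points), Farahani→Section 4pm (95 points) — total 79+74+79+79+95 = 406 points.
Next-best assignment: Lindqvist→Section 10am, Mendoza→Section 2pm, Petrov→Section 1pm, Ghosh→Section 3pm, Farahani→Section 4pm = 370 points.
Swapping Ghosh↔Mendoza (Ghosh→Section 3pm 51 points, Mendoza→Section 2pm 66 points) loses 36.

Max total: 406 points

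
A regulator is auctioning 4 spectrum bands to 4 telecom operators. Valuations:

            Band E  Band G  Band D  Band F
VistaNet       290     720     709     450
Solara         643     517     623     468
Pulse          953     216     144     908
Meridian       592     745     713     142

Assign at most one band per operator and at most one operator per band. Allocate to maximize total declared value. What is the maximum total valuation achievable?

Max total: $3005M

Optimal: VistaNet→Band D ($709M), Solara→Band E ($643M), Pulse→Band F ($908M), Meridian→Band G ($745M) — total 709+643+908+745 = $3005M.
Row-greedy (each operator in turn takes its best remaining band) gives $2984M, worse by 21.
Next-best assignment: VistaNet→Band G, Solara→Band E, Pulse→Band F, Meridian→Band D = $2984M.
Swapping Solara↔Pulse (Solara→Band F $468M, Pulse→Band E $953M) loses 130.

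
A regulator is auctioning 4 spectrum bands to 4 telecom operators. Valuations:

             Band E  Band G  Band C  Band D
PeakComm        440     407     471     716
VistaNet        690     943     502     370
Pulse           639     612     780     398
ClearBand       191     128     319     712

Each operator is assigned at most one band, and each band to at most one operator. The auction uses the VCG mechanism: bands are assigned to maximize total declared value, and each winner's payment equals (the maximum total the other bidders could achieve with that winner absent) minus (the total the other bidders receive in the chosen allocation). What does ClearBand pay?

ClearBand pays $276M.

Efficient allocation: PeakComm→Band E ($440M), VistaNet→Band G ($943M), Pulse→Band C ($780M), ClearBand→Band D ($712M); total welfare W = $2875M.
ClearBand receives Band D at value $712M, so the others get W − 712 = $2163M.
Without ClearBand: best allocation of the remaining 3 bidders over all 4 bands is PeakComm→Band D ($716M), VistaNet→Band G ($943M), Pulse→Band C ($780M), total $2439M.
VCG payment = (others' best without ClearBand) − (others' welfare with ClearBand) = 2439 − 2163 = $276M.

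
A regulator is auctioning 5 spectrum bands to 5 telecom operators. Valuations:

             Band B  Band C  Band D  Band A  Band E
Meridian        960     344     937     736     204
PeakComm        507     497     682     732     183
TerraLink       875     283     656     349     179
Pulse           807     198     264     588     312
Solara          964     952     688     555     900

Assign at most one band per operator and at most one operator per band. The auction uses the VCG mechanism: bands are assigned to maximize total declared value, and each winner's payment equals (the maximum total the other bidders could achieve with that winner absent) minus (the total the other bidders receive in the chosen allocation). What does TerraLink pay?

Efficient allocation: Meridian→Band D ($937M), PeakComm→Band A ($732M), TerraLink→Band B ($875M), Pulse→Band E ($312M), Solara→Band C ($952M); total welfare W = $3808M.
TerraLink receives Band B at value $875M, so the others get W − 875 = $2933M.
Without TerraLink: best allocation of the remaining 4 bidders over all 5 bands is Meridian→Band D ($937M), PeakComm→Band A ($732M), Pulse→Band B ($807M), Solara→Band C ($952M), total $3428M.
VCG payment = (others' best without TerraLink) − (others' welfare with TerraLink) = 3428 − 2933 = $495M.

TerraLink pays $495M.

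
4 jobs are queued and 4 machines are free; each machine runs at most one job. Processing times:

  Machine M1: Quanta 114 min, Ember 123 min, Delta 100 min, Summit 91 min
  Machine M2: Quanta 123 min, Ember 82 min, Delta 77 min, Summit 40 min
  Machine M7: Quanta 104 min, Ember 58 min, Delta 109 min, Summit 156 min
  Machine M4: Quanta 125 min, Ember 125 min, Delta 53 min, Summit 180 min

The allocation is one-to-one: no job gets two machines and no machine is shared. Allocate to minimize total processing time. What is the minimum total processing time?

Optimal: Quanta→Machine M1 (114 min), Ember→Machine M7 (58 min), Delta→Machine M4 (53 min), Summit→Machine M2 (40 min) — total 114+58+53+40 = 265 min.

Min total: 265 min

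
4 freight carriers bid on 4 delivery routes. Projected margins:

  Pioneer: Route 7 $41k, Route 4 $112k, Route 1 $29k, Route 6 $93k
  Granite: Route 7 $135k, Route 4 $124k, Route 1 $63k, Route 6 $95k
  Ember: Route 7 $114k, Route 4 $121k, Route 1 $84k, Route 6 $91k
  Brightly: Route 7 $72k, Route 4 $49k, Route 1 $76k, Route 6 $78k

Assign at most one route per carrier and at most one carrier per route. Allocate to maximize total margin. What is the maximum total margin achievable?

Optimal: Pioneer→Route 6 ($93k), Granite→Route 7 ($135k), Ember→Route 4 ($121k), Brightly→Route 1 ($76k) — total 93+135+121+76 = $425k.
Row-greedy (each carrier in turn takes its best remaining route) gives $414k, worse by 11.
Next-best assignment: Pioneer→Route 4, Granite→Route 7, Ember→Route 6, Brightly→Route 1 = $414k.

Max total: $425k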